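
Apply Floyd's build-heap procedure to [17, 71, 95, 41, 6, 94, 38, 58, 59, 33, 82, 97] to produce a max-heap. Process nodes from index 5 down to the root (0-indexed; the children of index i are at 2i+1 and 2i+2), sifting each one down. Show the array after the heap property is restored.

[97, 82, 95, 59, 71, 94, 38, 58, 41, 33, 6, 17]

sift down from index 5:
  94 vs only child 97 at index 11, swap → [17, 71, 95, 41, 6, 97, 38, 58, 59, 33, 82, 94]
sift down from index 4:
  6 vs larger child 82 at index 10, swap → [17, 71, 95, 41, 82, 97, 38, 58, 59, 33, 6, 94]
sift down from index 3:
  41 vs larger child 59 at index 8, swap → [17, 71, 95, 59, 82, 97, 38, 58, 41, 33, 6, 94]
sift down from index 2:
  95 vs larger child 97 at index 5, swap → [17, 71, 97, 59, 82, 95, 38, 58, 41, 33, 6, 94]
sift down from index 1:
  71 vs larger child 82 at index 4, swap → [17, 82, 97, 59, 71, 95, 38, 58, 41, 33, 6, 94]
sift down from index 0:
  17 vs larger child 97 at index 2, swap → [97, 82, 17, 59, 71, 95, 38, 58, 41, 33, 6, 94]
  17 vs larger child 95 at index 5, swap → [97, 82, 95, 59, 71, 17, 38, 58, 41, 33, 6, 94]
  17 vs only child 94 at index 11, swap → [97, 82, 95, 59, 71, 94, 38, 58, 41, 33, 6, 17]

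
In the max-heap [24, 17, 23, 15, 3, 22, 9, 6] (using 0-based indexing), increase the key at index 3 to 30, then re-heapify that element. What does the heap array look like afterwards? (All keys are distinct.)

set index 3 from 15 to 30 → [24, 17, 23, 30, 3, 22, 9, 6]
30 > parent 17 at index 1, swap → [24, 30, 23, 17, 3, 22, 9, 6]
30 > parent 24 at index 0, swap → [30, 24, 23, 17, 3, 22, 9, 6]

[30, 24, 23, 17, 3, 22, 9, 6]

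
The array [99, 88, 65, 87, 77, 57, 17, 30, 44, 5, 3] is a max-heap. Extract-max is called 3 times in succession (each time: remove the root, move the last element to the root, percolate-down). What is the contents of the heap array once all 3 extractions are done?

extract-max #1 returns 99:
  remove root 99; move last element 3 to root → [3, 88, 65, 87, 77, 57, 17, 30, 44, 5]
  3 vs larger child 88 at index 1, swap → [88, 3, 65, 87, 77, 57, 17, 30, 44, 5]
  3 vs larger child 87 at index 3, swap → [88, 87, 65, 3, 77, 57, 17, 30, 44, 5]
  3 vs larger child 44 at index 8, swap → [88, 87, 65, 44, 77, 57, 17, 30, 3, 5]
extract-max #2 returns 88:
  remove root 88; move last element 5 to root → [5, 87, 65, 44, 77, 57, 17, 30, 3]
  5 vs larger child 87 at index 1, swap → [87, 5, 65, 44, 77, 57, 17, 30, 3]
  5 vs larger child 77 at index 4, swap → [87, 77, 65, 44, 5, 57, 17, 30, 3]
extract-max #3 returns 87:
  remove root 87; move last element 3 to root → [3, 77, 65, 44, 5, 57, 17, 30]
  3 vs larger child 77 at index 1, swap → [77, 3, 65, 44, 5, 57, 17, 30]
  3 vs larger child 44 at index 3, swap → [77, 44, 65, 3, 5, 57, 17, 30]
  3 vs only child 30 at index 7, swap → [77, 44, 65, 30, 5, 57, 17, 3]

[77, 44, 65, 30, 5, 57, 17, 3]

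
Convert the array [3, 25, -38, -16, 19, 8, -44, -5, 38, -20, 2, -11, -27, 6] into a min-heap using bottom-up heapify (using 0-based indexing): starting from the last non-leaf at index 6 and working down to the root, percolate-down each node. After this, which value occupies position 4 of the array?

2

sift down from index 6: already satisfies heap property
sift down from index 5:
  8 vs smaller child -27 at index 12, swap → [3, 25, -38, -16, 19, -27, -44, -5, 38, -20, 2, -11, 8, 6]
sift down from index 4:
  19 vs smaller child -20 at index 9, swap → [3, 25, -38, -16, -20, -27, -44, -5, 38, 19, 2, -11, 8, 6]
sift down from index 3: already satisfies heap property
sift down from index 2:
  -38 vs smaller child -44 at index 6, swap → [3, 25, -44, -16, -20, -27, -38, -5, 38, 19, 2, -11, 8, 6]
sift down from index 1:
  25 vs smaller child -20 at index 4, swap → [3, -20, -44, -16, 25, -27, -38, -5, 38, 19, 2, -11, 8, 6]
  25 vs smaller child 2 at index 10, swap → [3, -20, -44, -16, 2, -27, -38, -5, 38, 19, 25, -11, 8, 6]
sift down from index 0:
  3 vs smaller child -44 at index 2, swap → [-44, -20, 3, -16, 2, -27, -38, -5, 38, 19, 25, -11, 8, 6]
  3 vs smaller child -38 at index 6, swap → [-44, -20, -38, -16, 2, -27, 3, -5, 38, 19, 25, -11, 8, 6]
resulting array: [-44, -20, -38, -16, 2, -27, 3, -5, 38, 19, 25, -11, 8, 6]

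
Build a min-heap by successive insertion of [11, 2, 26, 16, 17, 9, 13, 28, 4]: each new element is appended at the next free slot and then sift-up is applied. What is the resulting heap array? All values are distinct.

[2, 4, 9, 11, 17, 26, 13, 28, 16]

Insert 11:
  append 11 at index 0 → [11] (no swap needed)
Insert 2:
  append 2 at index 1 → [11, 2]
  2 < parent 11 at index 0, swap → [2, 11]
Insert 26:
  append 26 at index 2 → [2, 11, 26] (no swap needed)
Insert 16:
  append 16 at index 3 → [2, 11, 26, 16] (no swap needed)
Insert 17:
  append 17 at index 4 → [2, 11, 26, 16, 17] (no swap needed)
Insert 9:
  append 9 at index 5 → [2, 11, 26, 16, 17, 9]
  9 < parent 26 at index 2, swap → [2, 11, 9, 16, 17, 26]
Insert 13:
  append 13 at index 6 → [2, 11, 9, 16, 17, 26, 13] (no swap needed)
Insert 28:
  append 28 at index 7 → [2, 11, 9, 16, 17, 26, 13, 28] (no swap needed)
Insert 4:
  append 4 at index 8 → [2, 11, 9, 16, 17, 26, 13, 28, 4]
  4 < parent 16 at index 3, swap → [2, 11, 9, 4, 17, 26, 13, 28, 16]
  4 < parent 11 at index 1, swap → [2, 4, 9, 11, 17, 26, 13, 28, 16]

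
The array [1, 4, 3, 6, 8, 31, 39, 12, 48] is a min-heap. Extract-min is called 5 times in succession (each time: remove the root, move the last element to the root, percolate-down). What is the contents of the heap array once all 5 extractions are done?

extract-min #1 returns 1:
  remove root 1; move last element 48 to root → [48, 4, 3, 6, 8, 31, 39, 12]
  48 vs smaller child 3 at index 2, swap → [3, 4, 48, 6, 8, 31, 39, 12]
  48 vs smaller child 31 at index 5, swap → [3, 4, 31, 6, 8, 48, 39, 12]
extract-min #2 returns 3:
  remove root 3; move last element 12 to root → [12, 4, 31, 6, 8, 48, 39]
  12 vs smaller child 4 at index 1, swap → [4, 12, 31, 6, 8, 48, 39]
  12 vs smaller child 6 at index 3, swap → [4, 6, 31, 12, 8, 48, 39]
extract-min #3 returns 4:
  remove root 4; move last element 39 to root → [39, 6, 31, 12, 8, 48]
  39 vs smaller child 6 at index 1, swap → [6, 39, 31, 12, 8, 48]
  39 vs smaller child 8 at index 4, swap → [6, 8, 31, 12, 39, 48]
extract-min #4 returns 6:
  remove root 6; move last element 48 to root → [48, 8, 31, 12, 39]
  48 vs smaller child 8 at index 1, swap → [8, 48, 31, 12, 39]
  48 vs smaller child 12 at index 3, swap → [8, 12, 31, 48, 39]
extract-min #5 returns 8:
  remove root 8; move last element 39 to root → [39, 12, 31, 48]
  39 vs smaller child 12 at index 1, swap → [12, 39, 31, 48]

[12, 39, 31, 48]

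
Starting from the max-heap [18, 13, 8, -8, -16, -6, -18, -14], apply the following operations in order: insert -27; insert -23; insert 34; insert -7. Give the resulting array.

[34, 18, 8, -8, 13, -6, -18, -14, -27, -23, -16, -7]

insert -27:
  append -27 at index 8 → [18, 13, 8, -8, -16, -6, -18, -14, -27] (no swap needed)
insert -23:
  append -23 at index 9 → [18, 13, 8, -8, -16, -6, -18, -14, -27, -23] (no swap needed)
insert 34:
  append 34 at index 10 → [18, 13, 8, -8, -16, -6, -18, -14, -27, -23, 34]
  34 > parent -16 at index 4, swap → [18, 13, 8, -8, 34, -6, -18, -14, -27, -23, -16]
  34 > parent 13 at index 1, swap → [18, 34, 8, -8, 13, -6, -18, -14, -27, -23, -16]
  34 > parent 18 at index 0, swap → [34, 18, 8, -8, 13, -6, -18, -14, -27, -23, -16]
insert -7:
  append -7 at index 11 → [34, 18, 8, -8, 13, -6, -18, -14, -27, -23, -16, -7] (no swap needed)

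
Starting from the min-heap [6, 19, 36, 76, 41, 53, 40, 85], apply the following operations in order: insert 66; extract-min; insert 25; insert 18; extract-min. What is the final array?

insert 66:
  append 66 at index 8 → [6, 19, 36, 76, 41, 53, 40, 85, 66]
  66 < parent 76 at index 3, swap → [6, 19, 36, 66, 41, 53, 40, 85, 76]
extract-min → returns 6:
  remove root 6; move last element 76 to root → [76, 19, 36, 66, 41, 53, 40, 85]
  76 vs smaller child 19 at index 1, swap → [19, 76, 36, 66, 41, 53, 40, 85]
  76 vs smaller child 41 at index 4, swap → [19, 41, 36, 66, 76, 53, 40, 85]
insert 25:
  append 25 at index 8 → [19, 41, 36, 66, 76, 53, 40, 85, 25]
  25 < parent 66 at index 3, swap → [19, 41, 36, 25, 76, 53, 40, 85, 66]
  25 < parent 41 at index 1, swap → [19, 25, 36, 41, 76, 53, 40, 85, 66]
insert 18:
  append 18 at index 9 → [19, 25, 36, 41, 76, 53, 40, 85, 66, 18]
  18 < parent 76 at index 4, swap → [19, 25, 36, 41, 18, 53, 40, 85, 66, 76]
  18 < parent 25 at index 1, swap → [19, 18, 36, 41, 25, 53, 40, 85, 66, 76]
  18 < parent 19 at index 0, swap → [18, 19, 36, 41, 25, 53, 40, 85, 66, 76]
extract-min → returns 18:
  remove root 18; move last element 76 to root → [76, 19, 36, 41, 25, 53, 40, 85, 66]
  76 vs smaller child 19 at index 1, swap → [19, 76, 36, 41, 25, 53, 40, 85, 66]
  76 vs smaller child 25 at index 4, swap → [19, 25, 36, 41, 76, 53, 40, 85, 66]

[19, 25, 36, 41, 76, 53, 40, 85, 66]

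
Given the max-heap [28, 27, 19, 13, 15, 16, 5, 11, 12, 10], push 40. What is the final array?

append 40 at index 10 → [28, 27, 19, 13, 15, 16, 5, 11, 12, 10, 40]
40 > parent 15 at index 4, swap → [28, 27, 19, 13, 40, 16, 5, 11, 12, 10, 15]
40 > parent 27 at index 1, swap → [28, 40, 19, 13, 27, 16, 5, 11, 12, 10, 15]
40 > parent 28 at index 0, swap → [40, 28, 19, 13, 27, 16, 5, 11, 12, 10, 15]

[40, 28, 19, 13, 27, 16, 5, 11, 12, 10, 15]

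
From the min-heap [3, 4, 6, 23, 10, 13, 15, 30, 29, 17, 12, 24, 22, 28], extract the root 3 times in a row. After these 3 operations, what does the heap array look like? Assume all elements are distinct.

extract-min #1 returns 3:
  remove root 3; move last element 28 to root → [28, 4, 6, 23, 10, 13, 15, 30, 29, 17, 12, 24, 22]
  28 vs smaller child 4 at index 1, swap → [4, 28, 6, 23, 10, 13, 15, 30, 29, 17, 12, 24, 22]
  28 vs smaller child 10 at index 4, swap → [4, 10, 6, 23, 28, 13, 15, 30, 29, 17, 12, 24, 22]
  28 vs smaller child 12 at index 10, swap → [4, 10, 6, 23, 12, 13, 15, 30, 29, 17, 28, 24, 22]
extract-min #2 returns 4:
  remove root 4; move last element 22 to root → [22, 10, 6, 23, 12, 13, 15, 30, 29, 17, 28, 24]
  22 vs smaller child 6 at index 2, swap → [6, 10, 22, 23, 12, 13, 15, 30, 29, 17, 28, 24]
  22 vs smaller child 13 at index 5, swap → [6, 10, 13, 23, 12, 22, 15, 30, 29, 17, 28, 24]
extract-min #3 returns 6:
  remove root 6; move last element 24 to root → [24, 10, 13, 23, 12, 22, 15, 30, 29, 17, 28]
  24 vs smaller child 10 at index 1, swap → [10, 24, 13, 23, 12, 22, 15, 30, 29, 17, 28]
  24 vs smaller child 12 at index 4, swap → [10, 12, 13, 23, 24, 22, 15, 30, 29, 17, 28]
  24 vs smaller child 17 at index 9, swap → [10, 12, 13, 23, 17, 22, 15, 30, 29, 24, 28]

[10, 12, 13, 23, 17, 22, 15, 30, 29, 24, 28]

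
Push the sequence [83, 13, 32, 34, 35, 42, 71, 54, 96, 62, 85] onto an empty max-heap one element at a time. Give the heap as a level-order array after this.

Insert 83:
  append 83 at index 0 → [83] (no swap needed)
Insert 13:
  append 13 at index 1 → [83, 13] (no swap needed)
Insert 32:
  append 32 at index 2 → [83, 13, 32] (no swap needed)
Insert 34:
  append 34 at index 3 → [83, 13, 32, 34]
  34 > parent 13 at index 1, swap → [83, 34, 32, 13]
Insert 35:
  append 35 at index 4 → [83, 34, 32, 13, 35]
  35 > parent 34 at index 1, swap → [83, 35, 32, 13, 34]
Insert 42:
  append 42 at index 5 → [83, 35, 32, 13, 34, 42]
  42 > parent 32 at index 2, swap → [83, 35, 42, 13, 34, 32]
Insert 71:
  append 71 at index 6 → [83, 35, 42, 13, 34, 32, 71]
  71 > parent 42 at index 2, swap → [83, 35, 71, 13, 34, 32, 42]
Insert 54:
  append 54 at index 7 → [83, 35, 71, 13, 34, 32, 42, 54]
  54 > parent 13 at index 3, swap → [83, 35, 71, 54, 34, 32, 42, 13]
  54 > parent 35 at index 1, swap → [83, 54, 71, 35, 34, 32, 42, 13]
Insert 96:
  append 96 at index 8 → [83, 54, 71, 35, 34, 32, 42, 13, 96]
  96 > parent 35 at index 3, swap → [83, 54, 71, 96, 34, 32, 42, 13, 35]
  96 > parent 54 at index 1, swap → [83, 96, 71, 54, 34, 32, 42, 13, 35]
  96 > parent 83 at index 0, swap → [96, 83, 71, 54, 34, 32, 42, 13, 35]
Insert 62:
  append 62 at index 9 → [96, 83, 71, 54, 34, 32, 42, 13, 35, 62]
  62 > parent 34 at index 4, swap → [96, 83, 71, 54, 62, 32, 42, 13, 35, 34]
Insert 85:
  append 85 at index 10 → [96, 83, 71, 54, 62, 32, 42, 13, 35, 34, 85]
  85 > parent 62 at index 4, swap → [96, 83, 71, 54, 85, 32, 42, 13, 35, 34, 62]
  85 > parent 83 at index 1, swap → [96, 85, 71, 54, 83, 32, 42, 13, 35, 34, 62]

[96, 85, 71, 54, 83, 32, 42, 13, 35, 34, 62]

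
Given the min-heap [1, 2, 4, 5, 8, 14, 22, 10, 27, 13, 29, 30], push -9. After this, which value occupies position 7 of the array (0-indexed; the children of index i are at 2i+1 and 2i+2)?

append -9 at index 12 → [1, 2, 4, 5, 8, 14, 22, 10, 27, 13, 29, 30, -9]
-9 < parent 14 at index 5, swap → [1, 2, 4, 5, 8, -9, 22, 10, 27, 13, 29, 30, 14]
-9 < parent 4 at index 2, swap → [1, 2, -9, 5, 8, 4, 22, 10, 27, 13, 29, 30, 14]
-9 < parent 1 at index 0, swap → [-9, 2, 1, 5, 8, 4, 22, 10, 27, 13, 29, 30, 14]
resulting array: [-9, 2, 1, 5, 8, 4, 22, 10, 27, 13, 29, 30, 14]

10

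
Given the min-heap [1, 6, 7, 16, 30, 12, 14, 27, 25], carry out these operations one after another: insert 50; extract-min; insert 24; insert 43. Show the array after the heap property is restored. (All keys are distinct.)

[6, 16, 7, 25, 24, 12, 14, 27, 50, 30, 43]

insert 50:
  append 50 at index 9 → [1, 6, 7, 16, 30, 12, 14, 27, 25, 50] (no swap needed)
extract-min → returns 1:
  remove root 1; move last element 50 to root → [50, 6, 7, 16, 30, 12, 14, 27, 25]
  50 vs smaller child 6 at index 1, swap → [6, 50, 7, 16, 30, 12, 14, 27, 25]
  50 vs smaller child 16 at index 3, swap → [6, 16, 7, 50, 30, 12, 14, 27, 25]
  50 vs smaller child 25 at index 8, swap → [6, 16, 7, 25, 30, 12, 14, 27, 50]
insert 24:
  append 24 at index 9 → [6, 16, 7, 25, 30, 12, 14, 27, 50, 24]
  24 < parent 30 at index 4, swap → [6, 16, 7, 25, 24, 12, 14, 27, 50, 30]
insert 43:
  append 43 at index 10 → [6, 16, 7, 25, 24, 12, 14, 27, 50, 30, 43] (no swap needed)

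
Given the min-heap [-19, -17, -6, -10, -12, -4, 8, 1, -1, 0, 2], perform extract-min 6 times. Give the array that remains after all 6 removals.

extract-min #1 returns -19:
  remove root -19; move last element 2 to root → [2, -17, -6, -10, -12, -4, 8, 1, -1, 0]
  2 vs smaller child -17 at index 1, swap → [-17, 2, -6, -10, -12, -4, 8, 1, -1, 0]
  2 vs smaller child -12 at index 4, swap → [-17, -12, -6, -10, 2, -4, 8, 1, -1, 0]
  2 vs only child 0 at index 9, swap → [-17, -12, -6, -10, 0, -4, 8, 1, -1, 2]
extract-min #2 returns -17:
  remove root -17; move last element 2 to root → [2, -12, -6, -10, 0, -4, 8, 1, -1]
  2 vs smaller child -12 at index 1, swap → [-12, 2, -6, -10, 0, -4, 8, 1, -1]
  2 vs smaller child -10 at index 3, swap → [-12, -10, -6, 2, 0, -4, 8, 1, -1]
  2 vs smaller child -1 at index 8, swap → [-12, -10, -6, -1, 0, -4, 8, 1, 2]
extract-min #3 returns -12:
  remove root -12; move last element 2 to root → [2, -10, -6, -1, 0, -4, 8, 1]
  2 vs smaller child -10 at index 1, swap → [-10, 2, -6, -1, 0, -4, 8, 1]
  2 vs smaller child -1 at index 3, swap → [-10, -1, -6, 2, 0, -4, 8, 1]
  2 vs only child 1 at index 7, swap → [-10, -1, -6, 1, 0, -4, 8, 2]
extract-min #4 returns -10:
  remove root -10; move last element 2 to root → [2, -1, -6, 1, 0, -4, 8]
  2 vs smaller child -6 at index 2, swap → [-6, -1, 2, 1, 0, -4, 8]
  2 vs smaller child -4 at index 5, swap → [-6, -1, -4, 1, 0, 2, 8]
extract-min #5 returns -6:
  remove root -6; move last element 8 to root → [8, -1, -4, 1, 0, 2]
  8 vs smaller child -4 at index 2, swap → [-4, -1, 8, 1, 0, 2]
  8 vs only child 2 at index 5, swap → [-4, -1, 2, 1, 0, 8]
extract-min #6 returns -4:
  remove root -4; move last element 8 to root → [8, -1, 2, 1, 0]
  8 vs smaller child -1 at index 1, swap → [-1, 8, 2, 1, 0]
  8 vs smaller child 0 at index 4, swap → [-1, 0, 2, 1, 8]

[-1, 0, 2, 1, 8]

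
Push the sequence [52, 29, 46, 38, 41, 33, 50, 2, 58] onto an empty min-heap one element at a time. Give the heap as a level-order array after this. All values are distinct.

Insert 52:
  append 52 at index 0 → [52] (no swap needed)
Insert 29:
  append 29 at index 1 → [52, 29]
  29 < parent 52 at index 0, swap → [29, 52]
Insert 46:
  append 46 at index 2 → [29, 52, 46] (no swap needed)
Insert 38:
  append 38 at index 3 → [29, 52, 46, 38]
  38 < parent 52 at index 1, swap → [29, 38, 46, 52]
Insert 41:
  append 41 at index 4 → [29, 38, 46, 52, 41] (no swap needed)
Insert 33:
  append 33 at index 5 → [29, 38, 46, 52, 41, 33]
  33 < parent 46 at index 2, swap → [29, 38, 33, 52, 41, 46]
Insert 50:
  append 50 at index 6 → [29, 38, 33, 52, 41, 46, 50] (no swap needed)
Insert 2:
  append 2 at index 7 → [29, 38, 33, 52, 41, 46, 50, 2]
  2 < parent 52 at index 3, swap → [29, 38, 33, 2, 41, 46, 50, 52]
  2 < parent 38 at index 1, swap → [29, 2, 33, 38, 41, 46, 50, 52]
  2 < parent 29 at index 0, swap → [2, 29, 33, 38, 41, 46, 50, 52]
Insert 58:
  append 58 at index 8 → [2, 29, 33, 38, 41, 46, 50, 52, 58] (no swap needed)

[2, 29, 33, 38, 41, 46, 50, 52, 58]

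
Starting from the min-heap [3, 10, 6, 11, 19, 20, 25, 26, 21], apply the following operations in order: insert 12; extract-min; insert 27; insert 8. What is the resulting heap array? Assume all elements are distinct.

[6, 8, 19, 11, 10, 20, 25, 26, 21, 27, 12]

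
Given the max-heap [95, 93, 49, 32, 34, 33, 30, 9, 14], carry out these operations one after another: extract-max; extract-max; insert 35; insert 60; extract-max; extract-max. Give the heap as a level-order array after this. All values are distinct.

extract-max → returns 95:
  remove root 95; move last element 14 to root → [14, 93, 49, 32, 34, 33, 30, 9]
  14 vs larger child 93 at index 1, swap → [93, 14, 49, 32, 34, 33, 30, 9]
  14 vs larger child 34 at index 4, swap → [93, 34, 49, 32, 14, 33, 30, 9]
extract-max → returns 93:
  remove root 93; move last element 9 to root → [9, 34, 49, 32, 14, 33, 30]
  9 vs larger child 49 at index 2, swap → [49, 34, 9, 32, 14, 33, 30]
  9 vs larger child 33 at index 5, swap → [49, 34, 33, 32, 14, 9, 30]
insert 35:
  append 35 at index 7 → [49, 34, 33, 32, 14, 9, 30, 35]
  35 > parent 32 at index 3, swap → [49, 34, 33, 35, 14, 9, 30, 32]
  35 > parent 34 at index 1, swap → [49, 35, 33, 34, 14, 9, 30, 32]
insert 60:
  append 60 at index 8 → [49, 35, 33, 34, 14, 9, 30, 32, 60]
  60 > parent 34 at index 3, swap → [49, 35, 33, 60, 14, 9, 30, 32, 34]
  60 > parent 35 at index 1, swap → [49, 60, 33, 35, 14, 9, 30, 32, 34]
  60 > parent 49 at index 0, swap → [60, 49, 33, 35, 14, 9, 30, 32, 34]
extract-max → returns 60:
  remove root 60; move last element 34 to root → [34, 49, 33, 35, 14, 9, 30, 32]
  34 vs larger child 49 at index 1, swap → [49, 34, 33, 35, 14, 9, 30, 32]
  34 vs larger child 35 at index 3, swap → [49, 35, 33, 34, 14, 9, 30, 32]
extract-max → returns 49:
  remove root 49; move last element 32 to root → [32, 35, 33, 34, 14, 9, 30]
  32 vs larger child 35 at index 1, swap → [35, 32, 33, 34, 14, 9, 30]
  32 vs larger child 34 at index 3, swap → [35, 34, 33, 32, 14, 9, 30]

[35, 34, 33, 32, 14, 9, 30]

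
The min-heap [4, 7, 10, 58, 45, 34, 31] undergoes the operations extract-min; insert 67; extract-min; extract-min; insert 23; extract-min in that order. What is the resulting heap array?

[31, 45, 34, 58, 67]

extract-min → returns 4:
  remove root 4; move last element 31 to root → [31, 7, 10, 58, 45, 34]
  31 vs smaller child 7 at index 1, swap → [7, 31, 10, 58, 45, 34]
insert 67:
  append 67 at index 6 → [7, 31, 10, 58, 45, 34, 67] (no swap needed)
extract-min → returns 7:
  remove root 7; move last element 67 to root → [67, 31, 10, 58, 45, 34]
  67 vs smaller child 10 at index 2, swap → [10, 31, 67, 58, 45, 34]
  67 vs only child 34 at index 5, swap → [10, 31, 34, 58, 45, 67]
extract-min → returns 10:
  remove root 10; move last element 67 to root → [67, 31, 34, 58, 45]
  67 vs smaller child 31 at index 1, swap → [31, 67, 34, 58, 45]
  67 vs smaller child 45 at index 4, swap → [31, 45, 34, 58, 67]
insert 23:
  append 23 at index 5 → [31, 45, 34, 58, 67, 23]
  23 < parent 34 at index 2, swap → [31, 45, 23, 58, 67, 34]
  23 < parent 31 at index 0, swap → [23, 45, 31, 58, 67, 34]
extract-min → returns 23:
  remove root 23; move last element 34 to root → [34, 45, 31, 58, 67]
  34 vs smaller child 31 at index 2, swap → [31, 45, 34, 58, 67]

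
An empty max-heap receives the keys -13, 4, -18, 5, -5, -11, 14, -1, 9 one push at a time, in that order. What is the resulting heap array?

[14, 9, 5, 4, -5, -18, -11, -13, -1]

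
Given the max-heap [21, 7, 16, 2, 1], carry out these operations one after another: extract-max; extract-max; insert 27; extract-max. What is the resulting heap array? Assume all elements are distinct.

[7, 2, 1]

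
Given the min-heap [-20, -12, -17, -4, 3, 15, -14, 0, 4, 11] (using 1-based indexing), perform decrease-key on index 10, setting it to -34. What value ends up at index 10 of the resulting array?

set index 10 from 11 to -34 → [-20, -12, -17, -4, 3, 15, -14, 0, 4, -34]
-34 < parent 3 at index 5, swap → [-20, -12, -17, -4, -34, 15, -14, 0, 4, 3]
-34 < parent -12 at index 2, swap → [-20, -34, -17, -4, -12, 15, -14, 0, 4, 3]
-34 < parent -20 at index 1, swap → [-34, -20, -17, -4, -12, 15, -14, 0, 4, 3]
resulting array: [-34, -20, -17, -4, -12, 15, -14, 0, 4, 3]

3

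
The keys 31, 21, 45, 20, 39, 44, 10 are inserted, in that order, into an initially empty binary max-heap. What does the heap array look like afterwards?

Insert 31:
  append 31 at index 0 → [31] (no swap needed)
Insert 21:
  append 21 at index 1 → [31, 21] (no swap needed)
Insert 45:
  append 45 at index 2 → [31, 21, 45]
  45 > parent 31 at index 0, swap → [45, 21, 31]
Insert 20:
  append 20 at index 3 → [45, 21, 31, 20] (no swap needed)
Insert 39:
  append 39 at index 4 → [45, 21, 31, 20, 39]
  39 > parent 21 at index 1, swap → [45, 39, 31, 20, 21]
Insert 44:
  append 44 at index 5 → [45, 39, 31, 20, 21, 44]
  44 > parent 31 at index 2, swap → [45, 39, 44, 20, 21, 31]
Insert 10:
  append 10 at index 6 → [45, 39, 44, 20, 21, 31, 10] (no swap needed)

[45, 39, 44, 20, 21, 31, 10]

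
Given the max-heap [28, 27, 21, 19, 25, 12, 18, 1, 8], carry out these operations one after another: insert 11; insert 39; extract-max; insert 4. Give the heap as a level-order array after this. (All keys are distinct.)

[28, 27, 21, 19, 25, 12, 18, 1, 8, 11, 4]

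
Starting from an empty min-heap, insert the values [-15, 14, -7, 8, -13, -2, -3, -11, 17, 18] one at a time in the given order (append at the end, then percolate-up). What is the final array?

Insert -15:
  append -15 at index 0 → [-15] (no swap needed)
Insert 14:
  append 14 at index 1 → [-15, 14] (no swap needed)
Insert -7:
  append -7 at index 2 → [-15, 14, -7] (no swap needed)
Insert 8:
  append 8 at index 3 → [-15, 14, -7, 8]
  8 < parent 14 at index 1, swap → [-15, 8, -7, 14]
Insert -13:
  append -13 at index 4 → [-15, 8, -7, 14, -13]
  -13 < parent 8 at index 1, swap → [-15, -13, -7, 14, 8]
Insert -2:
  append -2 at index 5 → [-15, -13, -7, 14, 8, -2] (no swap needed)
Insert -3:
  append -3 at index 6 → [-15, -13, -7, 14, 8, -2, -3] (no swap needed)
Insert -11:
  append -11 at index 7 → [-15, -13, -7, 14, 8, -2, -3, -11]
  -11 < parent 14 at index 3, swap → [-15, -13, -7, -11, 8, -2, -3, 14]
Insert 17:
  append 17 at index 8 → [-15, -13, -7, -11, 8, -2, -3, 14, 17] (no swap needed)
Insert 18:
  append 18 at index 9 → [-15, -13, -7, -11, 8, -2, -3, 14, 17, 18] (no swap needed)

[-15, -13, -7, -11, 8, -2, -3, 14, 17, 18]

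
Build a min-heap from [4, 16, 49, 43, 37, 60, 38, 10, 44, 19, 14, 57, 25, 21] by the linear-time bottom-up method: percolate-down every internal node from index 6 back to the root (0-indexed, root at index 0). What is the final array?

sift down from index 6:
  38 vs only child 21 at index 13, swap → [4, 16, 49, 43, 37, 60, 21, 10, 44, 19, 14, 57, 25, 38]
sift down from index 5:
  60 vs smaller child 25 at index 12, swap → [4, 16, 49, 43, 37, 25, 21, 10, 44, 19, 14, 57, 60, 38]
sift down from index 4:
  37 vs smaller child 14 at index 10, swap → [4, 16, 49, 43, 14, 25, 21, 10, 44, 19, 37, 57, 60, 38]
sift down from index 3:
  43 vs smaller child 10 at index 7, swap → [4, 16, 49, 10, 14, 25, 21, 43, 44, 19, 37, 57, 60, 38]
sift down from index 2:
  49 vs smaller child 21 at index 6, swap → [4, 16, 21, 10, 14, 25, 49, 43, 44, 19, 37, 57, 60, 38]
  49 vs only child 38 at index 13, swap → [4, 16, 21, 10, 14, 25, 38, 43, 44, 19, 37, 57, 60, 49]
sift down from index 1:
  16 vs smaller child 10 at index 3, swap → [4, 10, 21, 16, 14, 25, 38, 43, 44, 19, 37, 57, 60, 49]
sift down from index 0: already satisfies heap property

[4, 10, 21, 16, 14, 25, 38, 43, 44, 19, 37, 57, 60, 49]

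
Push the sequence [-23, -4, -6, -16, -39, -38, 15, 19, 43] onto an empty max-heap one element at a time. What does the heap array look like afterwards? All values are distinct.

[43, 19, -4, 15, -39, -38, -6, -23, -16]

Insert -23:
  append -23 at index 0 → [-23] (no swap needed)
Insert -4:
  append -4 at index 1 → [-23, -4]
  -4 > parent -23 at index 0, swap → [-4, -23]
Insert -6:
  append -6 at index 2 → [-4, -23, -6] (no swap needed)
Insert -16:
  append -16 at index 3 → [-4, -23, -6, -16]
  -16 > parent -23 at index 1, swap → [-4, -16, -6, -23]
Insert -39:
  append -39 at index 4 → [-4, -16, -6, -23, -39] (no swap needed)
Insert -38:
  append -38 at index 5 → [-4, -16, -6, -23, -39, -38] (no swap needed)
Insert 15:
  append 15 at index 6 → [-4, -16, -6, -23, -39, -38, 15]
  15 > parent -6 at index 2, swap → [-4, -16, 15, -23, -39, -38, -6]
  15 > parent -4 at index 0, swap → [15, -16, -4, -23, -39, -38, -6]
Insert 19:
  append 19 at index 7 → [15, -16, -4, -23, -39, -38, -6, 19]
  19 > parent -23 at index 3, swap → [15, -16, -4, 19, -39, -38, -6, -23]
  19 > parent -16 at index 1, swap → [15, 19, -4, -16, -39, -38, -6, -23]
  19 > parent 15 at index 0, swap → [19, 15, -4, -16, -39, -38, -6, -23]
Insert 43:
  append 43 at index 8 → [19, 15, -4, -16, -39, -38, -6, -23, 43]
  43 > parent -16 at index 3, swap → [19, 15, -4, 43, -39, -38, -6, -23, -16]
  43 > parent 15 at index 1, swap → [19, 43, -4, 15, -39, -38, -6, -23, -16]
  43 > parent 19 at index 0, swap → [43, 19, -4, 15, -39, -38, -6, -23, -16]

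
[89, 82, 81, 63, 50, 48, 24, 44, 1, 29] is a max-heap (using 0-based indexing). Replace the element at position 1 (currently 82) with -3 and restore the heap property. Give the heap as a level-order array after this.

[89, 63, 81, 44, 50, 48, 24, -3, 1, 29]

set index 1 from 82 to -3 → [89, -3, 81, 63, 50, 48, 24, 44, 1, 29]
-3 vs larger child 63 at index 3, swap → [89, 63, 81, -3, 50, 48, 24, 44, 1, 29]
-3 vs larger child 44 at index 7, swap → [89, 63, 81, 44, 50, 48, 24, -3, 1, 29]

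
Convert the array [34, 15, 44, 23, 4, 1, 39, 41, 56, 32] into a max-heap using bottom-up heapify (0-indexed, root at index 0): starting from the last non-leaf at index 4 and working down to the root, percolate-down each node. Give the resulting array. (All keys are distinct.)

[56, 41, 44, 34, 32, 1, 39, 15, 23, 4]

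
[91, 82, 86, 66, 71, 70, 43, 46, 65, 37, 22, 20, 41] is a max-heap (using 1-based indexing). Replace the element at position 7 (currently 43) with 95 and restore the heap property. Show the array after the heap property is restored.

[95, 82, 91, 66, 71, 70, 86, 46, 65, 37, 22, 20, 41]

set index 7 from 43 to 95 → [91, 82, 86, 66, 71, 70, 95, 46, 65, 37, 22, 20, 41]
95 > parent 86 at index 3, swap → [91, 82, 95, 66, 71, 70, 86, 46, 65, 37, 22, 20, 41]
95 > parent 91 at index 1, swap → [95, 82, 91, 66, 71, 70, 86, 46, 65, 37, 22, 20, 41]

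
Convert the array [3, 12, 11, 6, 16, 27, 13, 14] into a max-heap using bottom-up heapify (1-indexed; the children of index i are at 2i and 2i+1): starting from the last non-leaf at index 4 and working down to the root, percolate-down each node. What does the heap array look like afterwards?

sift down from index 4:
  6 vs only child 14 at index 8, swap → [3, 12, 11, 14, 16, 27, 13, 6]
sift down from index 3:
  11 vs larger child 27 at index 6, swap → [3, 12, 27, 14, 16, 11, 13, 6]
sift down from index 2:
  12 vs larger child 16 at index 5, swap → [3, 16, 27, 14, 12, 11, 13, 6]
sift down from index 1:
  3 vs larger child 27 at index 3, swap → [27, 16, 3, 14, 12, 11, 13, 6]
  3 vs larger child 13 at index 7, swap → [27, 16, 13, 14, 12, 11, 3, 6]

[27, 16, 13, 14, 12, 11, 3, 6]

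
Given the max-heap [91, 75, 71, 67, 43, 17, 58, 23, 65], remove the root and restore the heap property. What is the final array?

remove root 91; move last element 65 to root → [65, 75, 71, 67, 43, 17, 58, 23]
65 vs larger child 75 at index 1, swap → [75, 65, 71, 67, 43, 17, 58, 23]
65 vs larger child 67 at index 3, swap → [75, 67, 71, 65, 43, 17, 58, 23]

[75, 67, 71, 65, 43, 17, 58, 23]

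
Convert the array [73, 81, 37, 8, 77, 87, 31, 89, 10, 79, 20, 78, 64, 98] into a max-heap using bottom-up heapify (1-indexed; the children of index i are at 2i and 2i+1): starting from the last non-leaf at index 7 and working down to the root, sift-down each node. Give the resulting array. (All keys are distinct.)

[98, 89, 87, 81, 79, 78, 37, 8, 10, 77, 20, 73, 64, 31]

sift down from index 7:
  31 vs only child 98 at index 14, swap → [73, 81, 37, 8, 77, 87, 98, 89, 10, 79, 20, 78, 64, 31]
sift down from index 6: already satisfies heap property
sift down from index 5:
  77 vs larger child 79 at index 10, swap → [73, 81, 37, 8, 79, 87, 98, 89, 10, 77, 20, 78, 64, 31]
sift down from index 4:
  8 vs larger child 89 at index 8, swap → [73, 81, 37, 89, 79, 87, 98, 8, 10, 77, 20, 78, 64, 31]
sift down from index 3:
  37 vs larger child 98 at index 7, swap → [73, 81, 98, 89, 79, 87, 37, 8, 10, 77, 20, 78, 64, 31]
sift down from index 2:
  81 vs larger child 89 at index 4, swap → [73, 89, 98, 81, 79, 87, 37, 8, 10, 77, 20, 78, 64, 31]
sift down from index 1:
  73 vs larger child 98 at index 3, swap → [98, 89, 73, 81, 79, 87, 37, 8, 10, 77, 20, 78, 64, 31]
  73 vs larger child 87 at index 6, swap → [98, 89, 87, 81, 79, 73, 37, 8, 10, 77, 20, 78, 64, 31]
  73 vs larger child 78 at index 12, swap → [98, 89, 87, 81, 79, 78, 37, 8, 10, 77, 20, 73, 64, 31]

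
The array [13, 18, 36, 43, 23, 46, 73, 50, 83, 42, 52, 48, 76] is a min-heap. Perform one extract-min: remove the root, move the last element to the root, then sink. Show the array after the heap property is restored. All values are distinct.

[18, 23, 36, 43, 42, 46, 73, 50, 83, 76, 52, 48]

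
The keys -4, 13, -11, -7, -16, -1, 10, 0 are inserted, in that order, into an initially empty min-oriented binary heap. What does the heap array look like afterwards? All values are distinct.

[-16, -11, -4, 0, -7, -1, 10, 13]

Insert -4:
  append -4 at index 0 → [-4] (no swap needed)
Insert 13:
  append 13 at index 1 → [-4, 13] (no swap needed)
Insert -11:
  append -11 at index 2 → [-4, 13, -11]
  -11 < parent -4 at index 0, swap → [-11, 13, -4]
Insert -7:
  append -7 at index 3 → [-11, 13, -4, -7]
  -7 < parent 13 at index 1, swap → [-11, -7, -4, 13]
Insert -16:
  append -16 at index 4 → [-11, -7, -4, 13, -16]
  -16 < parent -7 at index 1, swap → [-11, -16, -4, 13, -7]
  -16 < parent -11 at index 0, swap → [-16, -11, -4, 13, -7]
Insert -1:
  append -1 at index 5 → [-16, -11, -4, 13, -7, -1] (no swap needed)
Insert 10:
  append 10 at index 6 → [-16, -11, -4, 13, -7, -1, 10] (no swap needed)
Insert 0:
  append 0 at index 7 → [-16, -11, -4, 13, -7, -1, 10, 0]
  0 < parent 13 at index 3, swap → [-16, -11, -4, 0, -7, -1, 10, 13]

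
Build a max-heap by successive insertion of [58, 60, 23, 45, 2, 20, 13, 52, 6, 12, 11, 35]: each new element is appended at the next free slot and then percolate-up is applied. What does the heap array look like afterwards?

[60, 58, 35, 52, 12, 23, 13, 45, 6, 2, 11, 20]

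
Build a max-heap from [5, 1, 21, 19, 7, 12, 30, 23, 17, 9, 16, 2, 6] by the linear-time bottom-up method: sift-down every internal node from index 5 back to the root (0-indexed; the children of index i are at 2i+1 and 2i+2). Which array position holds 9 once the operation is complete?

9

sift down from index 5: already satisfies heap property
sift down from index 4:
  7 vs larger child 16 at index 10, swap → [5, 1, 21, 19, 16, 12, 30, 23, 17, 9, 7, 2, 6]
sift down from index 3:
  19 vs larger child 23 at index 7, swap → [5, 1, 21, 23, 16, 12, 30, 19, 17, 9, 7, 2, 6]
sift down from index 2:
  21 vs larger child 30 at index 6, swap → [5, 1, 30, 23, 16, 12, 21, 19, 17, 9, 7, 2, 6]
sift down from index 1:
  1 vs larger child 23 at index 3, swap → [5, 23, 30, 1, 16, 12, 21, 19, 17, 9, 7, 2, 6]
  1 vs larger child 19 at index 7, swap → [5, 23, 30, 19, 16, 12, 21, 1, 17, 9, 7, 2, 6]
sift down from index 0:
  5 vs larger child 30 at index 2, swap → [30, 23, 5, 19, 16, 12, 21, 1, 17, 9, 7, 2, 6]
  5 vs larger child 21 at index 6, swap → [30, 23, 21, 19, 16, 12, 5, 1, 17, 9, 7, 2, 6]
resulting array: [30, 23, 21, 19, 16, 12, 5, 1, 17, 9, 7, 2, 6]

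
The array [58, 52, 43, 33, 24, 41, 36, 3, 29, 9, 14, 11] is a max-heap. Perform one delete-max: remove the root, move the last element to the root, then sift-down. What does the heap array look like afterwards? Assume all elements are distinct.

remove root 58; move last element 11 to root → [11, 52, 43, 33, 24, 41, 36, 3, 29, 9, 14]
11 vs larger child 52 at index 1, swap → [52, 11, 43, 33, 24, 41, 36, 3, 29, 9, 14]
11 vs larger child 33 at index 3, swap → [52, 33, 43, 11, 24, 41, 36, 3, 29, 9, 14]
11 vs larger child 29 at index 8, swap → [52, 33, 43, 29, 24, 41, 36, 3, 11, 9, 14]

[52, 33, 43, 29, 24, 41, 36, 3, 11, 9, 14]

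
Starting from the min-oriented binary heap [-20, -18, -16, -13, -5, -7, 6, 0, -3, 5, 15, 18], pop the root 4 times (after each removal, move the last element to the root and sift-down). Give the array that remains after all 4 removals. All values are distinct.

[-7, -5, 6, -3, 5, 15, 18, 0]

extract-min #1 returns -20:
  remove root -20; move last element 18 to root → [18, -18, -16, -13, -5, -7, 6, 0, -3, 5, 15]
  18 vs smaller child -18 at index 1, swap → [-18, 18, -16, -13, -5, -7, 6, 0, -3, 5, 15]
  18 vs smaller child -13 at index 3, swap → [-18, -13, -16, 18, -5, -7, 6, 0, -3, 5, 15]
  18 vs smaller child -3 at index 8, swap → [-18, -13, -16, -3, -5, -7, 6, 0, 18, 5, 15]
extract-min #2 returns -18:
  remove root -18; move last element 15 to root → [15, -13, -16, -3, -5, -7, 6, 0, 18, 5]
  15 vs smaller child -16 at index 2, swap → [-16, -13, 15, -3, -5, -7, 6, 0, 18, 5]
  15 vs smaller child -7 at index 5, swap → [-16, -13, -7, -3, -5, 15, 6, 0, 18, 5]
extract-min #3 returns -16:
  remove root -16; move last element 5 to root → [5, -13, -7, -3, -5, 15, 6, 0, 18]
  5 vs smaller child -13 at index 1, swap → [-13, 5, -7, -3, -5, 15, 6, 0, 18]
  5 vs smaller child -5 at index 4, swap → [-13, -5, -7, -3, 5, 15, 6, 0, 18]
extract-min #4 returns -13:
  remove root -13; move last element 18 to root → [18, -5, -7, -3, 5, 15, 6, 0]
  18 vs smaller child -7 at index 2, swap → [-7, -5, 18, -3, 5, 15, 6, 0]
  18 vs smaller child 6 at index 6, swap → [-7, -5, 6, -3, 5, 15, 18, 0]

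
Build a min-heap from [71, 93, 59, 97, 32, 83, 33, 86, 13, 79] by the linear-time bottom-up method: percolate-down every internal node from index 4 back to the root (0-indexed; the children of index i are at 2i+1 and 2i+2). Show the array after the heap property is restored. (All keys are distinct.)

[13, 32, 33, 86, 71, 83, 59, 93, 97, 79]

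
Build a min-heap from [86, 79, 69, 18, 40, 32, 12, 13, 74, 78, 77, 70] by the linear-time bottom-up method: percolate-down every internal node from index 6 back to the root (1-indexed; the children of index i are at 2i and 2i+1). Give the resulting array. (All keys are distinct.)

[12, 13, 32, 18, 40, 70, 69, 79, 74, 78, 77, 86]

sift down from index 6: already satisfies heap property
sift down from index 5: already satisfies heap property
sift down from index 4:
  18 vs smaller child 13 at index 8, swap → [86, 79, 69, 13, 40, 32, 12, 18, 74, 78, 77, 70]
sift down from index 3:
  69 vs smaller child 12 at index 7, swap → [86, 79, 12, 13, 40, 32, 69, 18, 74, 78, 77, 70]
sift down from index 2:
  79 vs smaller child 13 at index 4, swap → [86, 13, 12, 79, 40, 32, 69, 18, 74, 78, 77, 70]
  79 vs smaller child 18 at index 8, swap → [86, 13, 12, 18, 40, 32, 69, 79, 74, 78, 77, 70]
sift down from index 1:
  86 vs smaller child 12 at index 3, swap → [12, 13, 86, 18, 40, 32, 69, 79, 74, 78, 77, 70]
  86 vs smaller child 32 at index 6, swap → [12, 13, 32, 18, 40, 86, 69, 79, 74, 78, 77, 70]
  86 vs only child 70 at index 12, swap → [12, 13, 32, 18, 40, 70, 69, 79, 74, 78, 77, 86]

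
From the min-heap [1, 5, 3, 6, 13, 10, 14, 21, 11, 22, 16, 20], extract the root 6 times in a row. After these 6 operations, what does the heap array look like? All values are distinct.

[13, 16, 14, 22, 21, 20]

extract-min #1 returns 1:
  remove root 1; move last element 20 to root → [20, 5, 3, 6, 13, 10, 14, 21, 11, 22, 16]
  20 vs smaller child 3 at index 2, swap → [3, 5, 20, 6, 13, 10, 14, 21, 11, 22, 16]
  20 vs smaller child 10 at index 5, swap → [3, 5, 10, 6, 13, 20, 14, 21, 11, 22, 16]
extract-min #2 returns 3:
  remove root 3; move last element 16 to root → [16, 5, 10, 6, 13, 20, 14, 21, 11, 22]
  16 vs smaller child 5 at index 1, swap → [5, 16, 10, 6, 13, 20, 14, 21, 11, 22]
  16 vs smaller child 6 at index 3, swap → [5, 6, 10, 16, 13, 20, 14, 21, 11, 22]
  16 vs smaller child 11 at index 8, swap → [5, 6, 10, 11, 13, 20, 14, 21, 16, 22]
extract-min #3 returns 5:
  remove root 5; move last element 22 to root → [22, 6, 10, 11, 13, 20, 14, 21, 16]
  22 vs smaller child 6 at index 1, swap → [6, 22, 10, 11, 13, 20, 14, 21, 16]
  22 vs smaller child 11 at index 3, swap → [6, 11, 10, 22, 13, 20, 14, 21, 16]
  22 vs smaller child 16 at index 8, swap → [6, 11, 10, 16, 13, 20, 14, 21, 22]
extract-min #4 returns 6:
  remove root 6; move last element 22 to root → [22, 11, 10, 16, 13, 20, 14, 21]
  22 vs smaller child 10 at index 2, swap → [10, 11, 22, 16, 13, 20, 14, 21]
  22 vs smaller child 14 at index 6, swap → [10, 11, 14, 16, 13, 20, 22, 21]
extract-min #5 returns 10:
  remove root 10; move last element 21 to root → [21, 11, 14, 16, 13, 20, 22]
  21 vs smaller child 11 at index 1, swap → [11, 21, 14, 16, 13, 20, 22]
  21 vs smaller child 13 at index 4, swap → [11, 13, 14, 16, 21, 20, 22]
extract-min #6 returns 11:
  remove root 11; move last element 22 to root → [22, 13, 14, 16, 21, 20]
  22 vs smaller child 13 at index 1, swap → [13, 22, 14, 16, 21, 20]
  22 vs smaller child 16 at index 3, swap → [13, 16, 14, 22, 21, 20]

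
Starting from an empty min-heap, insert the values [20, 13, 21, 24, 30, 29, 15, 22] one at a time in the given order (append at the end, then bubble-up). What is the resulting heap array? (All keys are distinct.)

Insert 20:
  append 20 at index 0 → [20] (no swap needed)
Insert 13:
  append 13 at index 1 → [20, 13]
  13 < parent 20 at index 0, swap → [13, 20]
Insert 21:
  append 21 at index 2 → [13, 20, 21] (no swap needed)
Insert 24:
  append 24 at index 3 → [13, 20, 21, 24] (no swap needed)
Insert 30:
  append 30 at index 4 → [13, 20, 21, 24, 30] (no swap needed)
Insert 29:
  append 29 at index 5 → [13, 20, 21, 24, 30, 29] (no swap needed)
Insert 15:
  append 15 at index 6 → [13, 20, 21, 24, 30, 29, 15]
  15 < parent 21 at index 2, swap → [13, 20, 15, 24, 30, 29, 21]
Insert 22:
  append 22 at index 7 → [13, 20, 15, 24, 30, 29, 21, 22]
  22 < parent 24 at index 3, swap → [13, 20, 15, 22, 30, 29, 21, 24]

[13, 20, 15, 22, 30, 29, 21, 24]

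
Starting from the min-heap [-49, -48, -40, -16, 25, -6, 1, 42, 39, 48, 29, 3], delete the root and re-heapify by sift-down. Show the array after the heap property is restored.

[-48, -16, -40, 3, 25, -6, 1, 42, 39, 48, 29]

remove root -49; move last element 3 to root → [3, -48, -40, -16, 25, -6, 1, 42, 39, 48, 29]
3 vs smaller child -48 at index 1, swap → [-48, 3, -40, -16, 25, -6, 1, 42, 39, 48, 29]
3 vs smaller child -16 at index 3, swap → [-48, -16, -40, 3, 25, -6, 1, 42, 39, 48, 29]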